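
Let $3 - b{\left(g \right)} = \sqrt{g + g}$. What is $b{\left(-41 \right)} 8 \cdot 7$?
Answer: $168 - 56 i \sqrt{82} \approx 168.0 - 507.1 i$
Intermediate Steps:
$b{\left(g \right)} = 3 - \sqrt{2} \sqrt{g}$ ($b{\left(g \right)} = 3 - \sqrt{g + g} = 3 - \sqrt{2 g} = 3 - \sqrt{2} \sqrt{g}$)
$b{\left(-41 \right)} 8 \cdot 7 = \left(3 - \sqrt{2} \sqrt{-41}\right) 8 \cdot 7 = \left(3 - \sqrt{2} i \sqrt{41}\right) 56 = \left(3 - i \sqrt{82}\right) 56 = 168 - 56 i \sqrt{82}$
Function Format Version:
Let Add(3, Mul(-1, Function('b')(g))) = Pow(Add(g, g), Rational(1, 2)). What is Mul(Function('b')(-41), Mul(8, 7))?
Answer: Add(168, Mul(-56, I, Pow(82, Rational(1, 2)))) ≈ Add(168.00, Mul(-507.10, I))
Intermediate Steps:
Function('b')(g) = Add(3, Mul(-1, Pow(2, Rational(1, 2)), Pow(g, Rational(1, 2)))) (Function('b')(g) = Add(3, Mul(-1, Pow(Add(g, g), Rational(1, 2)))) = Add(3, Mul(-1, Pow(Mul(2, g), Rational(1, 2)))) = Add(3, Mul(-1, Mul(Pow(2, Rational(1, 2)), Pow(g, Rational(1, 2))))) = Add(3, Mul(-1, Pow(2, Rational(1, 2)), Pow(g, Rational(1, 2)))))
Mul(Function('b')(-41), Mul(8, 7)) = Mul(Add(3, Mul(-1, Pow(2, Rational(1, 2)), Pow(-41, Rational(1, 2)))), Mul(8, 7)) = Mul(Add(3, Mul(-1, Pow(2, Rational(1, 2)), Mul(I, Pow(41, Rational(1, 2))))), 56) = Mul(Add(3, Mul(-1, I, Pow(82, Rational(1, 2)))), 56) = Add(168, Mul(-56, I, Pow(82, Rational(1, 2))))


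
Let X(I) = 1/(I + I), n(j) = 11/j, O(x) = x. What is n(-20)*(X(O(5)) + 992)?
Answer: -109131/200 ≈ -545.66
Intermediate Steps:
X(I) = 1/(2*I)
n(-20)*(X(O(5)) + 992) = (11/(-20))*((½)/5 + 992) = (11*(-1/20))*((½)*(⅕) + 992) = -11*(⅒ + 992)/20 = -11/20*9921/10 = -109131/200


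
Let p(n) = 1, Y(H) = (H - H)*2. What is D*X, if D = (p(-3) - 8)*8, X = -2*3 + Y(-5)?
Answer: 336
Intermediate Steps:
Y(H) = 0 (Y(H) = 0*2 = 0)
X = -6 (X = -2*3 + 0 = -6 + 0 = -6)
D = -56 (D = (1 - 8)*8 = -7*8 = -56)
D*X = -56*(-6) = 336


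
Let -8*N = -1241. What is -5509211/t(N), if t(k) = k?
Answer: -44073688/1241 ≈ -35515.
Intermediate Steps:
N = 1241/8 (N = -⅛*(-1241) = 1241/8 ≈ 155.13)
-5509211/t(N) = -5509211/1241/8 = -5509211*8/1241 = -44073688/1241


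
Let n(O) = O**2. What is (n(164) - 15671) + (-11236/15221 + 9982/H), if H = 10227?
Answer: 249625503575/22237881 ≈ 11225.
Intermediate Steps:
(n(164) - 15671) + (-11236/15221 + 9982/H) = (164**2 - 15671) + (-11236/15221 + 9982/10227) = (26896 - 15671) + (-11236*1/15221 + 9982*(1/10227)) = 11225 + (-11236/15221 + 1426/1461) = 11225 + 5289350/22237881 = 249625503575/22237881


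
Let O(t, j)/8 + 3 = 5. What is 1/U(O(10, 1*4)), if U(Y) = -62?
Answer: -1/62 ≈ -0.016129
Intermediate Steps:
O(t, j) = 16 (O(t, j) = -24 + 8*5 = -24 + 40 = 16)
1/U(O(10, 1*4)) = 1/(-62) = -1/62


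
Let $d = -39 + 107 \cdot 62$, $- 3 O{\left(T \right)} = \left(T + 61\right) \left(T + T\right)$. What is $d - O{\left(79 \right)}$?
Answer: $\frac{41905}{3} \approx 13968.0$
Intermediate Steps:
$O{\left(T \right)} = - \frac{2 T \left(61 + T\right)}{3}$ ($O{\left(T \right)} = - \frac{\left(T + 61\right) \left(T + T\right)}{3} = - \frac{\left(61 + T\right) 2 T}{3} = - \frac{2 T \left(61 + T\right)}{3}$)
$d = 6595$ ($d = -39 + 6634 = 6595$)
$d - O{\left(79 \right)} = 6595 - \left(- \frac{2}{3}\right) 79 \left(61 + 79\right) = 6595 - \left(- \frac{2}{3}\right) 79 \cdot 140 = 6595 - - \frac{22120}{3} = 6595 + \frac{22120}{3} = \frac{41905}{3}$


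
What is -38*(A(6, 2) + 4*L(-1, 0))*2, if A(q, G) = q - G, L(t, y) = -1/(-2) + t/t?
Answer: -760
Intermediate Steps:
L(t, y) = 3/2 (L(t, y) = -1*(-½) + 1 = ½ + 1 = 3/2)
-38*(A(6, 2) + 4*L(-1, 0))*2 = -38*((6 - 1*2) + 4*(3/2))*2 = -38*((6 - 2) + 6)*2 = -38*(4 + 6)*2 = -38*10*2 = -380*2 = -760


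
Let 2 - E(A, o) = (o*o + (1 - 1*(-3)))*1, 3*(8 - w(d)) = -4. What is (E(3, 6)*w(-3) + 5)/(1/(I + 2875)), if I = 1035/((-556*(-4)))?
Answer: -6708391715/6672 ≈ -1.0055e+6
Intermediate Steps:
w(d) = 28/3 (w(d) = 8 - 1/3*(-4) = 8 + 4/3 = 28/3)
E(A, o) = -2 - o**2 (E(A, o) = 2 - (o*o + (1 - 1*(-3))) = 2 - (o**2 + (1 + 3)) = 2 - (o**2 + 4) = 2 - (4 + o**2) = 2 + (-4 - o**2) = -2 - o**2)
I = 1035/2224 ≈ 0.46538
(E(3, 6)*w(-3) + 5)/(1/(I + 2875)) = ((-2 - 1*6**2)*(28/3) + 5)/(1/(1035/2224 + 2875)) = ((-2 - 1*36)*(28/3) + 5)/(1/(6395035/2224)) = ((-2 - 36)*(28/3) + 5)/(2224/6395035) = (-38*28/3 + 5)*(6395035/2224) = (-1064/3 + 5)*(6395035/2224) = -1049/3*6395035/2224 = -6708391715/6672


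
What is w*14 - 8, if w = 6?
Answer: 76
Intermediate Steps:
w*14 - 8 = 6*14 - 8 = 84 - 8 = 76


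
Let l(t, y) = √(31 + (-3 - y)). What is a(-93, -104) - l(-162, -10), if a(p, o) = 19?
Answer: 19 - √38 ≈ 12.836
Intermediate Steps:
l(t, y) = √(28 - y)
a(-93, -104) - l(-162, -10) = 19 - √(28 - 1*(-10)) = 19 - √(28 + 10) = 19 - √38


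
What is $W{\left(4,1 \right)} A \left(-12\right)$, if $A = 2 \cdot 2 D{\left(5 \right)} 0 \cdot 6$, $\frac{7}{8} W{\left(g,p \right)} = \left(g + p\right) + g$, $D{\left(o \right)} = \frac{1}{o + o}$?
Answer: $0$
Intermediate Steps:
$D{\left(o \right)} = \frac{1}{2 o}$
$W{\left(g,p \right)} = \frac{8 p}{7} + \frac{16 g}{7}$ ($W{\left(g,p \right)} = \frac{8 \left(\left(g + p\right) + g\right)}{7} = \frac{8 \left(p + 2 g\right)}{7} = \frac{8 p}{7} + \frac{16 g}{7}$)
$A = 0$ ($A = 2 \cdot 2 \frac{1}{2 \cdot 5} \cdot 0 \cdot 6 = 4 \cdot \frac{1}{2} \cdot \frac{1}{5} \cdot 0 \cdot 6 = 4 \cdot \frac{1}{10} \cdot 0 \cdot 6 = \frac{2}{5} \cdot 0 \cdot 6 = 0 \cdot 6 = 0$)
$W{\left(4,1 \right)} A \left(-12\right) = \left(\frac{8}{7} \cdot 1 + \frac{16}{7} \cdot 4\right) 0 \left(-12\right) = \left(\frac{8}{7} + \frac{64}{7}\right) 0 \left(-12\right) = \frac{72}{7} \cdot 0 \left(-12\right) = 0 \left(-12\right) = 0$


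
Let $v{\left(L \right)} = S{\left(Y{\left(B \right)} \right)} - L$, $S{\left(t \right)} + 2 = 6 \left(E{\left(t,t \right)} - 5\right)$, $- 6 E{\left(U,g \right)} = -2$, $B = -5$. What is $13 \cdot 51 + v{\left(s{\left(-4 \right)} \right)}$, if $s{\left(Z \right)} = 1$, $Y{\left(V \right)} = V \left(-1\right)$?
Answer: $632$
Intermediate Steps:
$E{\left(U,g \right)} = \frac{1}{3}$ ($E{\left(U,g \right)} = \left(- \frac{1}{6}\right) \left(-2\right) = \frac{1}{3}$)
$Y{\left(V \right)} = - V$
$S{\left(t \right)} = -30$ ($S{\left(t \right)} = -2 + 6 \left(\frac{1}{3} - 5\right) = -2 + 6 \left(- \frac{14}{3}\right) = -2 - 28 = -30$)
$v{\left(L \right)} = -30 - L$
$13 \cdot 51 + v{\left(s{\left(-4 \right)} \right)} = 13 \cdot 51 - 31 = 663 - 31 = 632$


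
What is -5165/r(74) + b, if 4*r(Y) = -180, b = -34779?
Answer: -311978/9 ≈ -34664.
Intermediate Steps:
r(Y) = -45 (r(Y) = (¼)*(-180) = -45)
-5165/r(74) + b = -5165/(-45) - 34779 = -5165*(-1/45) - 34779 = 1033/9 - 34779 = -311978/9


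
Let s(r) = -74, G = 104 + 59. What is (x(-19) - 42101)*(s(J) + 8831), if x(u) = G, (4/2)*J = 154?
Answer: -367251066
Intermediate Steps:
J = 77 (J = (½)*154 = 77)
G = 163
x(u) = 163
(x(-19) - 42101)*(s(J) + 8831) = (163 - 42101)*(-74 + 8831) = -41938*8757 = -367251066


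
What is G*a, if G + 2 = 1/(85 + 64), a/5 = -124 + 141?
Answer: -25245/149 ≈ -169.43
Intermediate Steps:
a = 85 (a = 5*(-124 + 141) = 5*17 = 85)
G = -297/149 (G = -2 + 1/(85 + 64) = -2 + 1/149 = -297/149 ≈ -1.9933)
G*a = -297/149*85 = -25245/149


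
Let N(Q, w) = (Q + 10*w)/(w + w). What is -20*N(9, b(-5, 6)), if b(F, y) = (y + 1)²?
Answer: -4990/49 ≈ -101.84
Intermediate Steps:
b(F, y) = (1 + y)²
N(Q, w) = (Q + 10*w)/(2*w) (N(Q, w) = (Q + 10*w)/((2*w)) = (Q + 10*w)*(1/(2*w)) = (Q + 10*w)/(2*w))
-20*N(9, b(-5, 6)) = -20*(5 + (½)*9/(1 + 6)²) = -20*(5 + (½)*9/7²) = -20*(5 + (½)*9/49) = -20*(5 + (½)*9*(1/49)) = -20*(5 + 9/98) = -20*499/98 = -4990/49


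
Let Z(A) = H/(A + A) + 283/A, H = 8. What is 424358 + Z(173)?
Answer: 73414221/173 ≈ 4.2436e+5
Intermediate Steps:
Z(A) = 287/A (Z(A) = 8/(A + A) + 283/A = 8/((2*A)) + 283/A = 8*(1/(2*A)) + 283/A = 4/A + 283/A = 287/A)
424358 + Z(173) = 424358 + 287/173 = 73414221/173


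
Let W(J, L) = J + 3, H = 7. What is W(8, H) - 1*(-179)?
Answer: 190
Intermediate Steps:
W(J, L) = 3 + J
W(8, H) - 1*(-179) = (3 + 8) - 1*(-179) = 11 + 179 = 190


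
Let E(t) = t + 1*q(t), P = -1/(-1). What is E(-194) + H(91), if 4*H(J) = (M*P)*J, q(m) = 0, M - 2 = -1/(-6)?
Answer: -3473/24 ≈ -144.71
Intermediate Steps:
M = 13/6 (M = 2 - 1/(-6) = 2 - 1*(-⅙) = 2 + ⅙ = 13/6 ≈ 2.1667)
P = 1 (P = -1*(-1) = 1)
H(J) = 13*J/24 (H(J) = (((13/6)*1)*J)/4 = (13*J/6)/4 = 13*J/24)
E(t) = t (E(t) = t + 1*0 = t + 0 = t)
E(-194) + H(91) = -194 + (13/24)*91 = -194 + 1183/24 = -3473/24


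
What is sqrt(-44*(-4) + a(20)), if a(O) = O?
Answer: 14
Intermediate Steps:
sqrt(-44*(-4) + a(20)) = sqrt(-44*(-4) + 20) = sqrt(176 + 20) = sqrt(196) = 14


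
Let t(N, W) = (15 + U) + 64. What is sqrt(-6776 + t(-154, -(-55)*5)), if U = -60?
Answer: I*sqrt(6757) ≈ 82.201*I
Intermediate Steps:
t(N, W) = 19 (t(N, W) = (15 - 60) + 64 = -45 + 64 = 19)
sqrt(-6776 + t(-154, -(-55)*5)) = sqrt(-6776 + 19) = sqrt(-6757) = I*sqrt(6757)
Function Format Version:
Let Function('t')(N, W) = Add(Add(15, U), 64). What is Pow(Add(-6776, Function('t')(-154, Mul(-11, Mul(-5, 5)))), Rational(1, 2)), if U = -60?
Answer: Mul(I, Pow(6757, Rational(1, 2))) ≈ Mul(82.201, I)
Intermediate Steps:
Function('t')(N, W) = 19 (Function('t')(N, W) = Add(Add(15, -60), 64) = Add(-45, 64) = 19)
Pow(Add(-6776, Function('t')(-154, Mul(-11, Mul(-5, 5)))), Rational(1, 2)) = Pow(Add(-6776, 19), Rational(1, 2)) = Pow(-6757, Rational(1, 2)) = Mul(I, Pow(6757, Rational(1, 2)))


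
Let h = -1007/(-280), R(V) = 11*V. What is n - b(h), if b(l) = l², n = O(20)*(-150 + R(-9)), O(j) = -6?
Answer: 116115551/78400 ≈ 1481.1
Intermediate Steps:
h = 1007/280 (h = -1007*(-1/280) = 1007/280 ≈ 3.5964)
n = 1494 (n = -6*(-150 + 11*(-9)) = -6*(-150 - 99) = -6*(-249) = 1494)
n - b(h) = 1494 - (1007/280)² = 1494 - 1*1014049/78400 = 1494 - 1014049/78400 = 116115551/78400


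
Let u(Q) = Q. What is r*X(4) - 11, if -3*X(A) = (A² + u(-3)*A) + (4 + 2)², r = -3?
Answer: 29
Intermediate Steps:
X(A) = -12 + A - A²/3 (X(A) = -((A² - 3*A) + (4 + 2)²)/3 = -((A² - 3*A) + 6²)/3 = -((A² - 3*A) + 36)/3 = -(36 + A² - 3*A)/3 = -12 + A - A²/3)
r*X(4) - 11 = -3*(-12 + 4 - ⅓*4²) - 11 = -3*(-12 + 4 - ⅓*16) - 11 = -3*(-12 + 4 - 16/3) - 11 = -3*(-40/3) - 11 = 40 - 11 = 29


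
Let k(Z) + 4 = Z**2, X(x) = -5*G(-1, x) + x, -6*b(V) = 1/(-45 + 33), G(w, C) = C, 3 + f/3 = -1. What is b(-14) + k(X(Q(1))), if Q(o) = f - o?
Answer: 194401/72 ≈ 2700.0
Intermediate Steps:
f = -12 (f = -9 + 3*(-1) = -9 - 3 = -12)
b(V) = 1/72 (b(V) = -1/(6*(-45 + 33)) = -1/6/(-12) = -1/6*(-1/12) = 1/72)
Q(o) = -12 - o
X(x) = -4*x (X(x) = -5*x + x = -4*x)
k(Z) = -4 + Z**2
b(-14) + k(X(Q(1))) = 1/72 + (-4 + (-4*(-12 - 1*1))**2) = 1/72 + (-4 + (-4*(-12 - 1))**2) = 1/72 + (-4 + (-4*(-13))**2) = 1/72 + (-4 + 52**2) = 1/72 + (-4 + 2704) = 1/72 + 2700 = 194401/72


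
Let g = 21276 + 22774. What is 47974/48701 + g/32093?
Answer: 3684908632/1562961193 ≈ 2.3576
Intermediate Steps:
g = 44050
47974/48701 + g/32093 = 47974/48701 + 44050/32093 = 3684908632/1562961193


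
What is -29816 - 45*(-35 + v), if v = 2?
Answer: -28331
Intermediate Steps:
-29816 - 45*(-35 + v) = -29816 - 45*(-35 + 2) = -29816 - 45*(-33) = -29816 + 1485 = -28331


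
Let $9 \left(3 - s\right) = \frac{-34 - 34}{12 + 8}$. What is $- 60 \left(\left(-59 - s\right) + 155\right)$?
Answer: $- \frac{16672}{3} \approx -5557.3$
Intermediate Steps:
$s = \frac{152}{45}$ ($s = 3 - \frac{\left(-34 - 34\right) \frac{1}{12 + 8}}{9} = 3 - \frac{\left(-68\right) \frac{1}{20}}{9} = 3 - - \frac{17}{45} = 3 + \frac{17}{45} = \frac{152}{45} \approx 3.3778$)
$- 60 \left(\left(-59 - s\right) + 155\right) = - 60 \left(\left(-59 - \frac{152}{45}\right) + 155\right) = - 60 \left(- \frac{2807}{45} + 155\right) = \left(-60\right) \frac{4168}{45} = - \frac{16672}{3}$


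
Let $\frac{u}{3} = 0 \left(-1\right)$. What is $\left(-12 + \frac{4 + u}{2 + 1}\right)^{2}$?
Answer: $\frac{1024}{9} \approx 113.78$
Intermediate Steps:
$u = 0$ ($u = 3 \cdot 0 \left(-1\right) = 3 \cdot 0 = 0$)
$\left(-12 + \frac{4 + u}{2 + 1}\right)^{2} = \left(-12 + \frac{4 + 0}{2 + 1}\right)^{2} = \left(-12 + \frac{4}{3}\right)^{2} = \left(- \frac{32}{3}\right)^{2} = \frac{1024}{9}$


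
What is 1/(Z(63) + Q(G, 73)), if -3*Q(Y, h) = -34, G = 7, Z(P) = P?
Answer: 3/223 ≈ 0.013453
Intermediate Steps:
Q(Y, h) = 34/3 (Q(Y, h) = -⅓*(-34) = 34/3)
1/(Z(63) + Q(G, 73)) = 1/(63 + 34/3) = 1/(223/3) = 3/223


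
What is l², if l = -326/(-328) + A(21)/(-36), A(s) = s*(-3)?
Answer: 50625/6724 ≈ 7.5290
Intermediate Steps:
A(s) = -3*s
l = 225/82 (l = -326/(-328) - 3*21/(-36) = -326*(-1/328) - 63*(-1/36) = 163/164 + 7/4 = 225/82 ≈ 2.7439)
l² = (225/82)² = 50625/6724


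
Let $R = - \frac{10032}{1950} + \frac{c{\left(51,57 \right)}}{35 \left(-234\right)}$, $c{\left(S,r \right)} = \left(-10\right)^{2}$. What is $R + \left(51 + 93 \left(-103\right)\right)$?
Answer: $- \frac{15014722}{1575} \approx -9533.2$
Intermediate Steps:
$c{\left(S,r \right)} = 100$
$R = - \frac{8122}{1575}$ ($R = - \frac{10032}{1950} + \frac{100}{35 \left(-234\right)} = \left(-10032\right) \frac{1}{1950} + \frac{100}{-8190} = - \frac{1672}{325} + 100 \left(- \frac{1}{8190}\right) = - \frac{1672}{325} - \frac{10}{819} = - \frac{8122}{1575} \approx -5.1568$)
$R + \left(51 + 93 \left(-103\right)\right) = - \frac{8122}{1575} + \left(51 + 93 \left(-103\right)\right) = - \frac{8122}{1575} + \left(51 - 9579\right) = - \frac{8122}{1575} - 9528 = - \frac{15014722}{1575}$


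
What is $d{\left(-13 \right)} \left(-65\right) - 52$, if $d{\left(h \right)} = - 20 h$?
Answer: $-16952$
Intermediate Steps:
$d{\left(-13 \right)} \left(-65\right) - 52 = \left(-20\right) \left(-13\right) \left(-65\right) - 52 = 260 \left(-65\right) - 52 = -16900 - 52 = -16952$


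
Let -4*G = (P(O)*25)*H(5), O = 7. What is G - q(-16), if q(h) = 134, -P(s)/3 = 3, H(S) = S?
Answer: 589/4 ≈ 147.25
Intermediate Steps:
P(s) = -9 (P(s) = -3*3 = -9)
G = 1125/4 (G = -(-9*25)*5/4 = -(-225)*5/4 = -1/4*(-1125) = 1125/4 ≈ 281.25)
G - q(-16) = 1125/4 - 1*134 = 1125/4 - 134 = 589/4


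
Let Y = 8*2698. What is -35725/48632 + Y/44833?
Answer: -551985837/2180318456 ≈ -0.25317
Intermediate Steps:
Y = 21584
-35725/48632 + Y/44833 = -35725/48632 + 21584/44833 = -551985837/2180318456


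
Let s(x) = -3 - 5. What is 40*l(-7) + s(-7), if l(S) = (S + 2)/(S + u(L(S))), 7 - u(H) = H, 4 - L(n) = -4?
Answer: 17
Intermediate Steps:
L(n) = 8 (L(n) = 4 - 1*(-4) = 4 + 4 = 8)
u(H) = 7 - H
s(x) = -8
l(S) = (2 + S)/(-1 + S) (l(S) = (S + 2)/(S + (7 - 1*8)) = (2 + S)/(S + (7 - 8)) = (2 + S)/(S - 1) = (2 + S)/(-1 + S))
40*l(-7) + s(-7) = 40*((2 - 7)/(-1 - 7)) - 8 = 40*(-5/(-8)) - 8 = 40*(-⅛*(-5)) - 8 = 40*(5/8) - 8 = 25 - 8 = 17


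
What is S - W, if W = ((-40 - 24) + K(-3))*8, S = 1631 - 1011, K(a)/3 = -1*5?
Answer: 1252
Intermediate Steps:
K(a) = -15 (K(a) = 3*(-1*5) = 3*(-5) = -15)
S = 620
W = -632 (W = ((-40 - 24) - 15)*8 = (-64 - 15)*8 = -79*8 = -632)
S - W = 620 - 1*(-632) = 620 + 632 = 1252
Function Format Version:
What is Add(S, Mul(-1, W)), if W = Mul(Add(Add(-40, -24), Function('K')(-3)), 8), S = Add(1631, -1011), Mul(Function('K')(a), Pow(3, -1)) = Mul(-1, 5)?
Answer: 1252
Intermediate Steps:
Function('K')(a) = -15 (Function('K')(a) = Mul(3, Mul(-1, 5)) = Mul(3, -5) = -15)
S = 620
W = -632 (W = Mul(Add(Add(-40, -24), -15), 8) = Mul(Add(-64, -15), 8) = Mul(-79, 8) = -632)
Add(S, Mul(-1, W)) = Add(620, Mul(-1, -632)) = Add(620, 632) = 1252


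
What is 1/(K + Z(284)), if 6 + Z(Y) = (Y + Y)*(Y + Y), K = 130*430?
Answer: 1/378518 ≈ 2.6419e-6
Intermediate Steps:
K = 55900
Z(Y) = -6 + 4*Y² (Z(Y) = -6 + (Y + Y)*(Y + Y) = -6 + (2*Y)*(2*Y) = -6 + 4*Y²)
1/(K + Z(284)) = 1/(55900 + (-6 + 4*284²)) = 1/(55900 + (-6 + 4*80656)) = 1/(55900 + (-6 + 322624)) = 1/(55900 + 322618) = 1/378518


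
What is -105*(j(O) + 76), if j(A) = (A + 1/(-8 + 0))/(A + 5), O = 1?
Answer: -127925/16 ≈ -7995.3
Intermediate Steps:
j(A) = (-⅛ + A)/(5 + A) (j(A) = (A + 1/(-8))/(5 + A) = (A - ⅛)/(5 + A) = (-⅛ + A)/(5 + A))
-105*(j(O) + 76) = -105*((-⅛ + 1)/(5 + 1) + 76) = -105*((7/8)/6 + 76) = -105*((⅙)*(7/8) + 76) = -105*(7/48 + 76) = -105*3655/48 = -127925/16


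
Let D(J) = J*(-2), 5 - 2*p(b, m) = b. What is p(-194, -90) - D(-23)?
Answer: 107/2 ≈ 53.500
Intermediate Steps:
p(b, m) = 5/2 - b/2
D(J) = -2*J
p(-194, -90) - D(-23) = (5/2 - ½*(-194)) - (-2)*(-23) = (5/2 + 97) - 1*46 = 199/2 - 46 = 107/2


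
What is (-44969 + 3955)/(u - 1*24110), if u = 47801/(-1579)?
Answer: 64761106/38117491 ≈ 1.6990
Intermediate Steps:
u = -47801/1579 (u = 47801*(-1/1579) = -47801/1579 ≈ -30.273)
(-44969 + 3955)/(u - 1*24110) = (-44969 + 3955)/(-47801/1579 - 1*24110) = -41014/(-47801/1579 - 24110) = -41014/(-38117491/1579) = -41014*(-1579/38117491) = 64761106/38117491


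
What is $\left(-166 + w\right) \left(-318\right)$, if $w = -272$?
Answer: $139284$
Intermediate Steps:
$\left(-166 + w\right) \left(-318\right) = \left(-166 - 272\right) \left(-318\right) = \left(-438\right) \left(-318\right) = 139284$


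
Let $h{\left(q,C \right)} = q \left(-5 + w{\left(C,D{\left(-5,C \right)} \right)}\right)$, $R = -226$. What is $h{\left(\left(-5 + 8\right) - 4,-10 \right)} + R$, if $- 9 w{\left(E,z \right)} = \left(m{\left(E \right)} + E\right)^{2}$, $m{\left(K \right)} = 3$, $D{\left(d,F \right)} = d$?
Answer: $- \frac{1940}{9} \approx -215.56$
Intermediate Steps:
$w{\left(E,z \right)} = - \frac{\left(3 + E\right)^{2}}{9}$
$h{\left(q,C \right)} = q \left(-5 - \frac{\left(3 + C\right)^{2}}{9}\right)$
$h{\left(\left(-5 + 8\right) - 4,-10 \right)} + R = - \frac{\left(\left(-5 + 8\right) - 4\right) \left(45 + \left(3 - 10\right)^{2}\right)}{9} - 226 = - \frac{\left(3 - 4\right) \left(45 + \left(-7\right)^{2}\right)}{9} - 226 = \left(- \frac{1}{9}\right) \left(-1\right) \left(45 + 49\right) - 226 = \left(- \frac{1}{9}\right) \left(-1\right) 94 - 226 = \frac{94}{9} - 226 = - \frac{1940}{9}$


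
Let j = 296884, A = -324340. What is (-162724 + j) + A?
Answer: -190180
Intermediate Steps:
(-162724 + j) + A = (-162724 + 296884) - 324340 = 134160 - 324340 = -190180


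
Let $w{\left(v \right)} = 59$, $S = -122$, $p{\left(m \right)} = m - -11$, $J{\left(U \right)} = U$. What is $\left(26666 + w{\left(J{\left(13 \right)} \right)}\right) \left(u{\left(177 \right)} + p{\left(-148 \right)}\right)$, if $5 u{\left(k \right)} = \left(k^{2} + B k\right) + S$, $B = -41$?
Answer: $124351425$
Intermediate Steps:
$p{\left(m \right)} = 11 + m$ ($p{\left(m \right)} = m + 11 = 11 + m$)
$u{\left(k \right)} = - \frac{122}{5} - \frac{41 k}{5} + \frac{k^{2}}{5}$ ($u{\left(k \right)} = \frac{\left(k^{2} - 41 k\right) - 122}{5} = \frac{-122 + k^{2} - 41 k}{5} = - \frac{122}{5} - \frac{41 k}{5} + \frac{k^{2}}{5}$)
$\left(26666 + w{\left(J{\left(13 \right)} \right)}\right) \left(u{\left(177 \right)} + p{\left(-148 \right)}\right) = \left(26666 + 59\right) \left(\left(- \frac{122}{5} - \frac{7257}{5} + \frac{177^{2}}{5}\right) + \left(11 - 148\right)\right) = 26725 \left(\left(- \frac{122}{5} - \frac{7257}{5} + \frac{1}{5} \cdot 31329\right) - 137\right) = 26725 \left(\left(- \frac{122}{5} - \frac{7257}{5} + \frac{31329}{5}\right) - 137\right) = 26725 \left(4790 - 137\right) = 26725 \cdot 4653 = 124351425$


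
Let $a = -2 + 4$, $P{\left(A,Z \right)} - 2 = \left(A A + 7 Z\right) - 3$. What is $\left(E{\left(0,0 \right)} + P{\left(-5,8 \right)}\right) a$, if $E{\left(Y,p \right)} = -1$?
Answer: $158$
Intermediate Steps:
$P{\left(A,Z \right)} = -1 + A^{2} + 7 Z$ ($P{\left(A,Z \right)} = 2 - \left(3 - 7 Z - A A\right) = 2 - \left(3 - A^{2} - 7 Z\right) = 2 + \left(-3 + A^{2} + 7 Z\right) = -1 + A^{2} + 7 Z$)
$a = 2$
$\left(E{\left(0,0 \right)} + P{\left(-5,8 \right)}\right) a = \left(-1 + \left(-1 + \left(-5\right)^{2} + 7 \cdot 8\right)\right) 2 = \left(-1 + \left(-1 + 25 + 56\right)\right) 2 = \left(-1 + 80\right) 2 = 79 \cdot 2 = 158$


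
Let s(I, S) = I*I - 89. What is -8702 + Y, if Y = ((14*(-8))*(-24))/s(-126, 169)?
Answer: -137375786/15787 ≈ -8701.8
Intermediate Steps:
s(I, S) = -89 + I² (s(I, S) = I² - 89 = -89 + I²)
Y = 2688/15787 (Y = ((14*(-8))*(-24))/(-89 + (-126)²) = (-112*(-24))/(-89 + 15876) = 2688/15787 ≈ 0.17027)
-8702 + Y = -8702 + 2688/15787 = -137375786/15787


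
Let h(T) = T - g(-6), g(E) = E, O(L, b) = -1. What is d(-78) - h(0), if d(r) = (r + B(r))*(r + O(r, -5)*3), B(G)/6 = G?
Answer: 44220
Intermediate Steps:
B(G) = 6*G
h(T) = 6 + T (h(T) = T - 1*(-6) = T + 6 = 6 + T)
d(r) = 7*r*(-3 + r) (d(r) = (r + 6*r)*(r - 1*3) = (7*r)*(r - 3) = (7*r)*(-3 + r) = 7*r*(-3 + r))
d(-78) - h(0) = 7*(-78)*(-3 - 78) - (6 + 0) = 7*(-78)*(-81) - 1*6 = 44226 - 6 = 44220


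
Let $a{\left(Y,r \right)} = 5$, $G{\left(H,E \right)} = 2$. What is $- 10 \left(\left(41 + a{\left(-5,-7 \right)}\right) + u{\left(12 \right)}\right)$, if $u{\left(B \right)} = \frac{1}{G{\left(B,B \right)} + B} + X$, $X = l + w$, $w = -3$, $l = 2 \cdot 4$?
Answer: $- \frac{3575}{7} \approx -510.71$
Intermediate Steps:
$l = 8$
$X = 5$ ($X = 8 - 3 = 5$)
$u{\left(B \right)} = 5 + \frac{1}{2 + B}$ ($u{\left(B \right)} = \frac{1}{2 + B} + 5 = 5 + \frac{1}{2 + B}$)
$- 10 \left(\left(41 + a{\left(-5,-7 \right)}\right) + u{\left(12 \right)}\right) = - 10 \left(\left(41 + 5\right) + \frac{11 + 5 \cdot 12}{2 + 12}\right) = - 10 \left(46 + \frac{11 + 60}{14}\right) = - 10 \left(46 + \frac{1}{14} \cdot 71\right) = - 10 \left(46 + \frac{71}{14}\right) = \left(-10\right) \frac{715}{14} = - \frac{3575}{7}$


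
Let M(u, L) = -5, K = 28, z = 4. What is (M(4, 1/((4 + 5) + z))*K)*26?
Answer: -3640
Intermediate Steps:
(M(4, 1/((4 + 5) + z))*K)*26 = -5*28*26 = -140*26 = -3640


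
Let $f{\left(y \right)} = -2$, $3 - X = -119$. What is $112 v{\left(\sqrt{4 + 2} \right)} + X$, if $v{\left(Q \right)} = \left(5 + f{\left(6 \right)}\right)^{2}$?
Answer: $1130$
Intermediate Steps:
$X = 122$ ($X = 3 - -119 = 3 + 119 = 122$)
$v{\left(Q \right)} = 9$ ($v{\left(Q \right)} = \left(5 - 2\right)^{2} = 3^{2} = 9$)
$112 v{\left(\sqrt{4 + 2} \right)} + X = 112 \cdot 9 + 122 = 1008 + 122 = 1130$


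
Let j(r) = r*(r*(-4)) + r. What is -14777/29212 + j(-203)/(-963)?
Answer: 1602296339/9377052 ≈ 170.87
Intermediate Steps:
j(r) = r - 4*r² (j(r) = r*(-4*r) + r = -4*r² + r = r - 4*r²)
-14777/29212 + j(-203)/(-963) = -14777/29212 - 203*(1 - 4*(-203))/(-963) = -14777*1/29212 - 203*(1 + 812)*(-1/963) = -14777/29212 - 203*813*(-1/963) = -14777/29212 - 165039*(-1/963) = -14777/29212 + 55013/321 = 1602296339/9377052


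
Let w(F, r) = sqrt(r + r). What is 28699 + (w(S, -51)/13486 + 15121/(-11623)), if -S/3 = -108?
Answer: 333553356/11623 + I*sqrt(102)/13486 ≈ 28698.0 + 0.00074889*I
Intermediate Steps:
S = 324 (S = -3*(-108) = 324)
w(F, r) = sqrt(2)*sqrt(r) (w(F, r) = sqrt(2*r) = sqrt(2)*sqrt(r))
28699 + (w(S, -51)/13486 + 15121/(-11623)) = 28699 + ((sqrt(2)*sqrt(-51))/13486 + 15121/(-11623)) = 28699 + ((sqrt(2)*(I*sqrt(51)))*(1/13486) + 15121*(-1/11623)) = 28699 + ((I*sqrt(102))*(1/13486) - 15121/11623) = 28699 + (I*sqrt(102)/13486 - 15121/11623) = 28699 + (-15121/11623 + I*sqrt(102)/13486) = 333553356/11623 + I*sqrt(102)/13486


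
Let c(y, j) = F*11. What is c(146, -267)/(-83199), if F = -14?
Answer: 154/83199 ≈ 0.0018510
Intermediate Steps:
c(y, j) = -154 (c(y, j) = -14*11 = -154)
c(146, -267)/(-83199) = -154/(-83199) = -154*(-1/83199) = 154/83199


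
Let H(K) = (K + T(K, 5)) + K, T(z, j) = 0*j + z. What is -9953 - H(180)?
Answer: -10493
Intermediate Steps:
T(z, j) = z (T(z, j) = 0 + z = z)
H(K) = 3*K (H(K) = (K + K) + K = 2*K + K = 3*K)
-9953 - H(180) = -9953 - 3*180 = -9953 - 1*540 = -9953 - 540 = -10493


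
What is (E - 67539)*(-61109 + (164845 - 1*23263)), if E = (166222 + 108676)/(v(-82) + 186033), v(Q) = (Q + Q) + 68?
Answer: -1010557735120585/185937 ≈ -5.4349e+9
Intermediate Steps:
v(Q) = 68 + 2*Q (v(Q) = 2*Q + 68 = 68 + 2*Q)
E = 274898/185937 (E = (166222 + 108676)/((68 + 2*(-82)) + 186033) = 274898/((68 - 164) + 186033) = 274898/(-96 + 186033) = 274898/185937 ≈ 1.4784)
(E - 67539)*(-61109 + (164845 - 1*23263)) = (274898/185937 - 67539)*(-61109 + (164845 - 1*23263)) = -12557724145*(-61109 + (164845 - 23263))/185937 = -12557724145*(-61109 + 141582)/185937 = -12557724145/185937*80473 = -1010557735120585/185937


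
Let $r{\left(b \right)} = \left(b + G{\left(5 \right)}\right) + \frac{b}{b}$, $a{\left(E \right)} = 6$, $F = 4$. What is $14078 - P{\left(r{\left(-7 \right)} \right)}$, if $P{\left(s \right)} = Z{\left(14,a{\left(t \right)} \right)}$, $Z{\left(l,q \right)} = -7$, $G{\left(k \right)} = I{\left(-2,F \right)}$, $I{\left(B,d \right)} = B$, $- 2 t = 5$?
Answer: $14085$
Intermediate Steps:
$t = - \frac{5}{2}$ ($t = \left(- \frac{1}{2}\right) 5 = - \frac{5}{2} \approx -2.5$)
$G{\left(k \right)} = -2$
$r{\left(b \right)} = -1 + b$ ($r{\left(b \right)} = \left(b - 2\right) + \frac{b}{b} = \left(-2 + b\right) + 1 = -1 + b$)
$P{\left(s \right)} = -7$
$14078 - P{\left(r{\left(-7 \right)} \right)} = 14078 - -7 = 14078 + 7 = 14085$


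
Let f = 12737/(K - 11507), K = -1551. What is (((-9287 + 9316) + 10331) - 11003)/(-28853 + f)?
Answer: 8396294/376775211 ≈ 0.022285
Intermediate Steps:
f = -12737/13058 (f = 12737/(-1551 - 11507) = 12737/(-13058) = 12737*(-1/13058) = -12737/13058 ≈ -0.97542)
(((-9287 + 9316) + 10331) - 11003)/(-28853 + f) = (((-9287 + 9316) + 10331) - 11003)/(-28853 - 12737/13058) = ((29 + 10331) - 11003)/(-376775211/13058) = (10360 - 11003)*(-13058/376775211) = -643*(-13058/376775211) = 8396294/376775211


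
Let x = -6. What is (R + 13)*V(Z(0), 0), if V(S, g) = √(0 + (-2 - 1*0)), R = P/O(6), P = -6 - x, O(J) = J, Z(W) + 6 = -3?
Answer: 13*I*√2 ≈ 18.385*I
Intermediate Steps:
Z(W) = -9 (Z(W) = -6 - 3 = -9)
P = 0 (P = -6 - 1*(-6) = -6 + 6 = 0)
R = 0 (R = 0/6 = 0*(⅙) = 0)
V(S, g) = I*√2 (V(S, g) = √(0 + (-2 + 0)) = √(0 - 2) = √(-2) = I*√2)
(R + 13)*V(Z(0), 0) = (0 + 13)*(I*√2) = 13*(I*√2) = 13*I*√2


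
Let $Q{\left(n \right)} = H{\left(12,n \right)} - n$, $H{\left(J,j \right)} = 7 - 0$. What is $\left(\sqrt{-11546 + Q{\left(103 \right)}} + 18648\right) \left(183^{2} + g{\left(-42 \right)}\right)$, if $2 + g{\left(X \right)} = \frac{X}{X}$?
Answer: $624484224 + 33488 i \sqrt{11642} \approx 6.2448 \cdot 10^{8} + 3.6133 \cdot 10^{6} i$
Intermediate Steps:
$H{\left(J,j \right)} = 7$ ($H{\left(J,j \right)} = 7 + 0 = 7$)
$g{\left(X \right)} = -1$ ($g{\left(X \right)} = -2 + \frac{X}{X} = -2 + 1 = -1$)
$Q{\left(n \right)} = 7 - n$
$\left(\sqrt{-11546 + Q{\left(103 \right)}} + 18648\right) \left(183^{2} + g{\left(-42 \right)}\right) = \left(\sqrt{-11546 + \left(7 - 103\right)} + 18648\right) \left(183^{2} - 1\right) = \left(\sqrt{-11546 + \left(7 - 103\right)} + 18648\right) \left(33489 - 1\right) = \left(\sqrt{-11546 - 96} + 18648\right) 33488 = \left(\sqrt{-11642} + 18648\right) 33488 = \left(i \sqrt{11642} + 18648\right) 33488 = \left(18648 + i \sqrt{11642}\right) 33488 = 624484224 + 33488 i \sqrt{11642}$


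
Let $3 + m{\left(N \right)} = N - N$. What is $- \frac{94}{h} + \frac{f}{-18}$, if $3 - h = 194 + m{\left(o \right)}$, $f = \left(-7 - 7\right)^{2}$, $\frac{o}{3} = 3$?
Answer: $- \frac{187}{18} \approx -10.389$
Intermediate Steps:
$o = 9$ ($o = 3 \cdot 3 = 9$)
$m{\left(N \right)} = -3$ ($m{\left(N \right)} = -3 + \left(N - N\right) = -3 + 0 = -3$)
$f = 196$ ($f = \left(-14\right)^{2} = 196$)
$h = -188$ ($h = 3 - \left(194 - 3\right) = 3 - 191 = -188$)
$- \frac{94}{h} + \frac{f}{-18} = - \frac{94}{-188} + \frac{196}{-18} = \left(-94\right) \left(- \frac{1}{188}\right) + 196 \left(- \frac{1}{18}\right) = \frac{1}{2} - \frac{98}{9} = - \frac{187}{18}$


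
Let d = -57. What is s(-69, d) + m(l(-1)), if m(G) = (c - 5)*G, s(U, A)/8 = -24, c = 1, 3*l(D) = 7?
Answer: -604/3 ≈ -201.33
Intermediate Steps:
l(D) = 7/3 (l(D) = (⅓)*7 = 7/3)
s(U, A) = -192 (s(U, A) = 8*(-24) = -192)
m(G) = -4*G (m(G) = (1 - 5)*G = -4*G)
s(-69, d) + m(l(-1)) = -192 - 4*7/3 = -192 - 28/3 = -604/3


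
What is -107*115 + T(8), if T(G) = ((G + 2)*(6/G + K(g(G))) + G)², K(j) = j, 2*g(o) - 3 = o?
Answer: -29339/4 ≈ -7334.8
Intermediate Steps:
g(o) = 3/2 + o/2
T(G) = (G + (2 + G)*(3/2 + G/2 + 6/G))² (T(G) = ((G + 2)*(6/G + (3/2 + G/2)) + G)² = ((2 + G)*(3/2 + G/2 + 6/G) + G)² = (G + (2 + G)*(3/2 + G/2 + 6/G))²)
-107*115 + T(8) = -107*115 + (¼)*(24 + 8³ + 7*8² + 18*8)²/8² = -12305 + (¼)*(1/64)*(24 + 512 + 7*64 + 144)² = -12305 + (¼)*(1/64)*(24 + 512 + 448 + 144)² = -12305 + (¼)*(1/64)*1128² = -12305 + (¼)*(1/64)*1272384 = -12305 + 19881/4 = -29339/4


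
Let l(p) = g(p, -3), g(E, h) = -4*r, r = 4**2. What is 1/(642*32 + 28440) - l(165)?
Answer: 3134977/48984 ≈ 64.000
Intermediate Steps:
r = 16
g(E, h) = -64 (g(E, h) = -4*16 = -64)
l(p) = -64
1/(642*32 + 28440) - l(165) = 1/(642*32 + 28440) - 1*(-64) = 1/(20544 + 28440) + 64 = 1/48984 + 64 = 3134977/48984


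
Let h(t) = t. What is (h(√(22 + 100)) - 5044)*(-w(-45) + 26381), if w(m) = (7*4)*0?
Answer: -133065764 + 26381*√122 ≈ -1.3277e+8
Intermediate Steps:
w(m) = 0 (w(m) = 28*0 = 0)
(h(√(22 + 100)) - 5044)*(-w(-45) + 26381) = (√(22 + 100) - 5044)*(-1*0 + 26381) = (√122 - 5044)*(0 + 26381) = (-5044 + √122)*26381 = -133065764 + 26381*√122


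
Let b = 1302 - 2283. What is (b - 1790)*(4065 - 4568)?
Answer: 1393813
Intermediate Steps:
b = -981
(b - 1790)*(4065 - 4568) = (-981 - 1790)*(4065 - 4568) = -2771*(-503) = 1393813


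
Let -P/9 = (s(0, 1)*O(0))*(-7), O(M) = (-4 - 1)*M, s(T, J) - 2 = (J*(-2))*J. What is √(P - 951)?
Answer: I*√951 ≈ 30.838*I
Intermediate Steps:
s(T, J) = 2 - 2*J² (s(T, J) = 2 + (J*(-2))*J = 2 + (-2*J)*J = 2 - 2*J²)
O(M) = -5*M
P = 0 (P = -9*(2 - 2*1²)*(-5*0)*(-7) = -9*(2 - 2*1)*0*(-7) = -9*(2 - 2)*0*(-7) = -9*0*0*(-7) = -0*(-7) = -9*0 = 0)
√(P - 951) = √(0 - 951) = √(-951) = I*√951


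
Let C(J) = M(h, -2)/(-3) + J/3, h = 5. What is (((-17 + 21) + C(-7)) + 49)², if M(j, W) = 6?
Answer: 21316/9 ≈ 2368.4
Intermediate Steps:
C(J) = -2 + J/3 (C(J) = 6/(-3) + J/3 = 6*(-⅓) + J*(⅓) = -2 + J/3)
(((-17 + 21) + C(-7)) + 49)² = (((-17 + 21) + (-2 + (⅓)*(-7))) + 49)² = ((4 + (-2 - 7/3)) + 49)² = ((4 - 13/3) + 49)² = (-⅓ + 49)² = (146/3)² = 21316/9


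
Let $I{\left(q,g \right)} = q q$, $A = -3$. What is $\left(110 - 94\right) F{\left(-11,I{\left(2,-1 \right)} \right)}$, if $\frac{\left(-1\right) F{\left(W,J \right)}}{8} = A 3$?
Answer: $1152$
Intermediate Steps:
$I{\left(q,g \right)} = q^{2}$
$F{\left(W,J \right)} = 72$ ($F{\left(W,J \right)} = - 8 \left(\left(-3\right) 3\right) = \left(-8\right) \left(-9\right) = 72$)
$\left(110 - 94\right) F{\left(-11,I{\left(2,-1 \right)} \right)} = \left(110 - 94\right) 72 = 16 \cdot 72 = 1152$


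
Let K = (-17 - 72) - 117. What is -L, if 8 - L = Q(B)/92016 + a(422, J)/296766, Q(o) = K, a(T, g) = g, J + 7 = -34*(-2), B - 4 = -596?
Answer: -6069813413/758533896 ≈ -8.0020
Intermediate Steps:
B = -592 (B = 4 - 596 = -592)
J = 61 (J = -7 - 34*(-2) = -7 + 68 = 61)
K = -206 (K = -89 - 117 = -206)
Q(o) = -206
L = 6069813413/758533896 (L = 8 - (-206/92016 + 61/296766) = 8 - (-206*1/92016 + 61*(1/296766)) = 8 - (-103/46008 + 61/296766) = 8 - 1*(-1542245/758533896) = 8 + 1542245/758533896 = 6069813413/758533896 ≈ 8.0020)
-L = -1*6069813413/758533896 = -6069813413/758533896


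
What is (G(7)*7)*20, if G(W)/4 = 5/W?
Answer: 400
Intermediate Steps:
G(W) = 20/W (G(W) = 4*(5/W) = 20/W)
(G(7)*7)*20 = ((20/7)*7)*20 = 20*20 = 400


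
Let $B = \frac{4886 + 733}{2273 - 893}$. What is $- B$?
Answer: $- \frac{1873}{460} \approx -4.0717$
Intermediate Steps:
$B = \frac{1873}{460}$ ($B = \frac{5619}{1380} = 5619 \cdot \frac{1}{1380} = \frac{1873}{460} \approx 4.0717$)
$- B = \left(-1\right) \frac{1873}{460} = - \frac{1873}{460}$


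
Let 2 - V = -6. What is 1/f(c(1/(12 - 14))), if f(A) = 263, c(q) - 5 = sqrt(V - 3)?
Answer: 1/263 ≈ 0.0038023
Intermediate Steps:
V = 8 (V = 2 - 1*(-6) = 2 + 6 = 8)
c(q) = 5 + sqrt(5) (c(q) = 5 + sqrt(8 - 3) = 5 + sqrt(5))
1/f(c(1/(12 - 14))) = 1/263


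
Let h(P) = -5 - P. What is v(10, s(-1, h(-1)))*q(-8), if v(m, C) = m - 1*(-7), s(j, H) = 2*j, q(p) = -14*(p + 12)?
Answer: -952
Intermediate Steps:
q(p) = -168 - 14*p (q(p) = -14*(12 + p) = -168 - 14*p)
v(m, C) = 7 + m (v(m, C) = m + 7 = 7 + m)
v(10, s(-1, h(-1)))*q(-8) = (7 + 10)*(-168 - 14*(-8)) = 17*(-168 + 112) = 17*(-56) = -952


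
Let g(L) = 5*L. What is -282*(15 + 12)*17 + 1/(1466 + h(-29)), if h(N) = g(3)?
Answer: -191697677/1481 ≈ -1.2944e+5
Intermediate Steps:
h(N) = 15 (h(N) = 5*3 = 15)
-282*(15 + 12)*17 + 1/(1466 + h(-29)) = -282*(15 + 12)*17 + 1/(1466 + 15) = -7614*17 + 1/1481 = -282*459 + 1/1481 = -129438 + 1/1481 = -191697677/1481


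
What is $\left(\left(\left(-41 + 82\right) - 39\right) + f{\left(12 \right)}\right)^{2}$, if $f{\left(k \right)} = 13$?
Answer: $225$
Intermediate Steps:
$\left(\left(\left(-41 + 82\right) - 39\right) + f{\left(12 \right)}\right)^{2} = \left(\left(\left(-41 + 82\right) - 39\right) + 13\right)^{2} = \left(\left(41 - 39\right) + 13\right)^{2} = \left(2 + 13\right)^{2} = 15^{2} = 225$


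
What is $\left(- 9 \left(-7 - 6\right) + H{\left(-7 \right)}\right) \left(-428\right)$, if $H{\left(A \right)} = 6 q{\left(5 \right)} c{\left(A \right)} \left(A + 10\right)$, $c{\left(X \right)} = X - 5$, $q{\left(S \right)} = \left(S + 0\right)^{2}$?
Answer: $2261124$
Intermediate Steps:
$q{\left(S \right)} = S^{2}$
$c{\left(X \right)} = -5 + X$
$H{\left(A \right)} = \left(-750 + 150 A\right) \left(10 + A\right)$ ($H{\left(A \right)} = 6 \cdot 5^{2} \left(-5 + A\right) \left(A + 10\right) = 6 \cdot 25 \left(-5 + A\right) \left(10 + A\right) = 150 \left(-5 + A\right) \left(10 + A\right) = \left(-750 + 150 A\right) \left(10 + A\right)$)
$\left(- 9 \left(-7 - 6\right) + H{\left(-7 \right)}\right) \left(-428\right) = \left(- 9 \left(-7 - 6\right) + 150 \left(-5 - 7\right) \left(10 - 7\right)\right) \left(-428\right) = \left(\left(-9\right) \left(-13\right) + 150 \left(-12\right) 3\right) \left(-428\right) = \left(117 - 5400\right) \left(-428\right) = \left(-5283\right) \left(-428\right) = 2261124$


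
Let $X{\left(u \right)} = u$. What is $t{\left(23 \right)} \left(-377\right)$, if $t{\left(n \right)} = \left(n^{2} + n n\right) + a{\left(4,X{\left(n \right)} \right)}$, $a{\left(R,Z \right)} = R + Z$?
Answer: $-409045$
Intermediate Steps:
$t{\left(n \right)} = 4 + n + 2 n^{2}$ ($t{\left(n \right)} = \left(n^{2} + n n\right) + \left(4 + n\right) = \left(n^{2} + n^{2}\right) + \left(4 + n\right) = 2 n^{2} + \left(4 + n\right) = 4 + n + 2 n^{2}$)
$t{\left(23 \right)} \left(-377\right) = \left(4 + 23 + 2 \cdot 23^{2}\right) \left(-377\right) = \left(4 + 23 + 2 \cdot 529\right) \left(-377\right) = \left(4 + 23 + 1058\right) \left(-377\right) = 1085 \left(-377\right) = -409045$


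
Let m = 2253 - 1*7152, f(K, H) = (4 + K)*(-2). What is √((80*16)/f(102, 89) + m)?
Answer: I*√13778251/53 ≈ 70.036*I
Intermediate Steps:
f(K, H) = -8 - 2*K
m = -4899 (m = 2253 - 7152 = -4899)
√((80*16)/f(102, 89) + m) = √((80*16)/(-8 - 2*102) - 4899) = √(1280/(-8 - 204) - 4899) = √(1280/(-212) - 4899) = √(1280*(-1/212) - 4899) = √(-320/53 - 4899) = √(-259967/53) = I*√13778251/53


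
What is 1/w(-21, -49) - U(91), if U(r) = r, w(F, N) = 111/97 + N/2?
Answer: -412515/4531 ≈ -91.043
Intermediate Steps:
w(F, N) = 111/97 + N/2 (w(F, N) = 111*(1/97) + N*(1/2) = 111/97 + N/2)
1/w(-21, -49) - U(91) = 1/(111/97 + (1/2)*(-49)) - 1*91 = 1/(111/97 - 49/2) - 91 = 1/(-4531/194) - 91 = -194/4531 - 91 = -412515/4531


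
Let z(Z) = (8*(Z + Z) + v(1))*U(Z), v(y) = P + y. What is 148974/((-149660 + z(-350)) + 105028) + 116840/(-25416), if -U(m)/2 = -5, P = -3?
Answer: -971656429/159885702 ≈ -6.0772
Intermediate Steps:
U(m) = 10 (U(m) = -2*(-5) = 10)
v(y) = -3 + y
z(Z) = -20 + 160*Z (z(Z) = (8*(Z + Z) + (-3 + 1))*10 = (8*(2*Z) - 2)*10 = (16*Z - 2)*10 = (-2 + 16*Z)*10 = -20 + 160*Z)
148974/((-149660 + z(-350)) + 105028) + 116840/(-25416) = 148974/((-149660 + (-20 + 160*(-350))) + 105028) + 116840/(-25416) = 148974/((-149660 + (-20 - 56000)) + 105028) + 116840*(-1/25416) = 148974/((-149660 - 56020) + 105028) - 14605/3177 = 148974/(-205680 + 105028) - 14605/3177 = 148974/(-100652) - 14605/3177 = 148974*(-1/100652) - 14605/3177 = -74487/50326 - 14605/3177 = -971656429/159885702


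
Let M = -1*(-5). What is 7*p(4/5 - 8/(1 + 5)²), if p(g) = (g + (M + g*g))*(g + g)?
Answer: 4357444/91125 ≈ 47.818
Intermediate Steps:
M = 5
p(g) = 2*g*(5 + g + g²) (p(g) = (g + (5 + g*g))*(g + g) = (g + (5 + g²))*(2*g) = (5 + g + g²)*(2*g) = 2*g*(5 + g + g²))
7*p(4/5 - 8/(1 + 5)²) = 7*(2*(4/5 - 8/(1 + 5)²)*(5 + (4/5 - 8/(1 + 5)²) + (4/5 - 8/(1 + 5)²)²)) = 7*(2*(4*(⅕) - 8/(6²))*(5 + (4*(⅕) - 8/(6²)) + (4*(⅕) - 8/(6²))²)) = 7*(2*(⅘ - 8/36)*(5 + (⅘ - 8/36) + (⅘ - 8/36)²)) = 7*(2*(⅘ - 8*1/36)*(5 + (⅘ - 8*1/36) + (⅘ - 8*1/36)²)) = 7*(2*(⅘ - 2/9)*(5 + (⅘ - 2/9) + (⅘ - 2/9)²)) = 7*(2*(26/45)*(5 + 26/45 + (26/45)²)) = 7*(2*(26/45)*(5 + 26/45 + 676/2025)) = 7*(2*(26/45)*(11971/2025)) = 7*(622492/91125) = 4357444/91125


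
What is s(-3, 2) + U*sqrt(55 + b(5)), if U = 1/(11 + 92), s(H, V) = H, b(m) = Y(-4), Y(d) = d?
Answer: -3 + sqrt(51)/103 ≈ -2.9307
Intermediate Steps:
b(m) = -4
U = 1/103 ≈ 0.0097087
s(-3, 2) + U*sqrt(55 + b(5)) = -3 + sqrt(55 - 4)/103 = -3 + sqrt(51)/103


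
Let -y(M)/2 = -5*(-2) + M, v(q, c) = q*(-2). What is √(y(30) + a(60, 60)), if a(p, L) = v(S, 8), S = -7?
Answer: I*√66 ≈ 8.124*I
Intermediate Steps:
v(q, c) = -2*q
a(p, L) = 14 (a(p, L) = -2*(-7) = 14)
y(M) = -20 - 2*M (y(M) = -2*(-5*(-2) + M) = -2*(10 + M) = -20 - 2*M)
√(y(30) + a(60, 60)) = √((-20 - 2*30) + 14) = √((-20 - 60) + 14) = √(-80 + 14) = √(-66) = I*√66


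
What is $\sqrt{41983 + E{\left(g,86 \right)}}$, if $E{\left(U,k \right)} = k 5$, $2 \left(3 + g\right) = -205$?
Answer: $\sqrt{42413} \approx 205.94$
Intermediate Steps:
$g = - \frac{211}{2}$ ($g = -3 + \frac{1}{2} \left(-205\right) = -3 - \frac{205}{2} = - \frac{211}{2} \approx -105.5$)
$E{\left(U,k \right)} = 5 k$
$\sqrt{41983 + E{\left(g,86 \right)}} = \sqrt{41983 + 5 \cdot 86} = \sqrt{41983 + 430} = \sqrt{42413}$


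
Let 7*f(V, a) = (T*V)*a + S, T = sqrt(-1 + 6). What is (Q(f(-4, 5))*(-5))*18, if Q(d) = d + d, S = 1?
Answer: -180/7 + 3600*sqrt(5)/7 ≈ 1124.3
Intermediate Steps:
T = sqrt(5) ≈ 2.2361
f(V, a) = 1/7 + V*a*sqrt(5)/7 (f(V, a) = ((sqrt(5)*V)*a + 1)/7 = ((V*sqrt(5))*a + 1)/7 = (V*a*sqrt(5) + 1)/7 = (1 + V*a*sqrt(5))/7 = 1/7 + V*a*sqrt(5)/7)
Q(d) = 2*d
(Q(f(-4, 5))*(-5))*18 = ((2*(1/7 + (1/7)*(-4)*5*sqrt(5)))*(-5))*18 = ((2*(1/7 - 20*sqrt(5)/7))*(-5))*18 = ((2/7 - 40*sqrt(5)/7)*(-5))*18 = (-10/7 + 200*sqrt(5)/7)*18 = -180/7 + 3600*sqrt(5)/7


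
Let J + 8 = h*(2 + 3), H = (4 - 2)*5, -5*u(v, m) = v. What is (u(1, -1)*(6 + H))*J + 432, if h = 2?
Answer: 2128/5 ≈ 425.60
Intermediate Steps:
u(v, m) = -v/5
H = 10 (H = 2*5 = 10)
J = 2 (J = -8 + 2*(2 + 3) = -8 + 2*5 = -8 + 10 = 2)
(u(1, -1)*(6 + H))*J + 432 = ((-⅕*1)*(6 + 10))*2 + 432 = -⅕*16*2 + 432 = -16/5*2 + 432 = -32/5 + 432 = 2128/5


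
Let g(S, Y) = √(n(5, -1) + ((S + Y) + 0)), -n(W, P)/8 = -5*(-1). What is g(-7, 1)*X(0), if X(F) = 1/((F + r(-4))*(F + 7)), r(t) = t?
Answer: -I*√46/28 ≈ -0.24223*I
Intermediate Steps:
n(W, P) = -40 (n(W, P) = -(-40)*(-1) = -8*5 = -40)
X(F) = 1/((-4 + F)*(7 + F)) (X(F) = 1/((F - 4)*(F + 7)) = 1/((-4 + F)*(7 + F)))
g(S, Y) = √(-40 + S + Y) (g(S, Y) = √(-40 + ((S + Y) + 0)) = √(-40 + (S + Y)) = √(-40 + S + Y))
g(-7, 1)*X(0) = √(-40 - 7 + 1)/(-28 + 0² + 3*0) = √(-46)/(-28 + 0 + 0) = (I*√46)/(-28) = (I*√46)*(-1/28) = -I*√46/28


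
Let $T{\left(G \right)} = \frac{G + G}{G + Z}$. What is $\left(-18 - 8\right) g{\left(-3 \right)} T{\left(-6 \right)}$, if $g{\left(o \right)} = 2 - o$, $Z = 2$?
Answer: $-390$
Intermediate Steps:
$T{\left(G \right)} = \frac{2 G}{2 + G}$ ($T{\left(G \right)} = \frac{G + G}{G + 2} = \frac{2 G}{2 + G}$)
$\left(-18 - 8\right) g{\left(-3 \right)} T{\left(-6 \right)} = \left(-18 - 8\right) \left(2 - -3\right) 2 \left(-6\right) \frac{1}{2 - 6} = \left(-18 - 8\right) \left(2 + 3\right) 2 \left(-6\right) \frac{1}{-4} = \left(-26\right) 5 \cdot 2 \left(-6\right) \left(- \frac{1}{4}\right) = \left(-130\right) 3 = -390$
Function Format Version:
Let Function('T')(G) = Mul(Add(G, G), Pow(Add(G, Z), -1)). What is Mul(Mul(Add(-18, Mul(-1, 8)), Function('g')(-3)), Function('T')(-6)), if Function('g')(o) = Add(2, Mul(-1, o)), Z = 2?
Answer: -390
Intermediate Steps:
Function('T')(G) = Mul(2, G, Pow(Add(2, G), -1)) (Function('T')(G) = Mul(Add(G, G), Pow(Add(G, 2), -1)) = Mul(Mul(2, G), Pow(Add(2, G), -1)) = Mul(2, G, Pow(Add(2, G), -1)))
Mul(Mul(Add(-18, Mul(-1, 8)), Function('g')(-3)), Function('T')(-6)) = Mul(Mul(Add(-18, Mul(-1, 8)), Add(2, Mul(-1, -3))), Mul(2, -6, Pow(Add(2, -6), -1))) = Mul(Mul(Add(-18, -8), Add(2, 3)), Mul(2, -6, Pow(-4, -1))) = Mul(Mul(-26, 5), Mul(2, -6, Rational(-1, 4))) = Mul(-130, 3) = -390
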